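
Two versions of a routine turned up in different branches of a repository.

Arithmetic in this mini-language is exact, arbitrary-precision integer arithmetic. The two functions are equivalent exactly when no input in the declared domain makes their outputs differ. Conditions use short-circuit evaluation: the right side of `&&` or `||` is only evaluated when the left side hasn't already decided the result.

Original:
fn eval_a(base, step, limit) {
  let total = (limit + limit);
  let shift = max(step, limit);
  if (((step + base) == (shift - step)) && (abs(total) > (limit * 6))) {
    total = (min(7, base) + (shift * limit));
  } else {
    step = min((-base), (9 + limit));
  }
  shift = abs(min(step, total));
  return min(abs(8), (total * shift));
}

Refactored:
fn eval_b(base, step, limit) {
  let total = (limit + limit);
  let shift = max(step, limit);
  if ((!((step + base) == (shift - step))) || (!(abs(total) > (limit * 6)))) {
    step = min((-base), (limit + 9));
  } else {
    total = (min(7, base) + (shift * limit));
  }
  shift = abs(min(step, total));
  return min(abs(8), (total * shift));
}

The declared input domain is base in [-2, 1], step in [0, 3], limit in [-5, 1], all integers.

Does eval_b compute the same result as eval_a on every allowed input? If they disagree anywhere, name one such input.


Behavior is preserved: although boolean connective usage differs, the outputs never diverge.
One worked example (base=0, step=2, limit=1) — eval_a: total becomes 2; next shift becomes 2; next (((step + base) == (shift - step)) && (abs(total) > (limit * 6))) evaluates to false; next step becomes 0; next shift becomes 0; next final value 0; eval_b: total becomes 2; next shift becomes 2; next ((!((step + base) == (shift - step))) || (!(abs(total) > (limit * 6)))) evaluates to true; next step becomes 0; next shift becomes 0; next final value 0; agreement on 0.
Every one of the 112 inputs gives matching results.
verdict: equivalent


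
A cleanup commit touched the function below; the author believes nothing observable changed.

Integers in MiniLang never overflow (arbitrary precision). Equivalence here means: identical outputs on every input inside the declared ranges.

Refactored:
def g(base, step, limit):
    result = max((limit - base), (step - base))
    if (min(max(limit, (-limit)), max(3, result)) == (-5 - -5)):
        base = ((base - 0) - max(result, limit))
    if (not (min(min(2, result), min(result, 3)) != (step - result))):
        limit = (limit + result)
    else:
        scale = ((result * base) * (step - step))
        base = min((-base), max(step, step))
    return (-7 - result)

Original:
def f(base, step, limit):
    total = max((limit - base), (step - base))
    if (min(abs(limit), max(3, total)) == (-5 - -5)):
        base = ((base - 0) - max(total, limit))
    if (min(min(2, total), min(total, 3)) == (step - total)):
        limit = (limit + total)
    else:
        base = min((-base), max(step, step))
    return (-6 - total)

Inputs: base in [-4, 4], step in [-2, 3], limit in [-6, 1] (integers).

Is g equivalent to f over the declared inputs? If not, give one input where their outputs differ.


At base=-4, step=-2, limit=-6: f gives -8, g gives -9.
verdict: not equivalent; witness: base=-4, step=-2, limit=-6


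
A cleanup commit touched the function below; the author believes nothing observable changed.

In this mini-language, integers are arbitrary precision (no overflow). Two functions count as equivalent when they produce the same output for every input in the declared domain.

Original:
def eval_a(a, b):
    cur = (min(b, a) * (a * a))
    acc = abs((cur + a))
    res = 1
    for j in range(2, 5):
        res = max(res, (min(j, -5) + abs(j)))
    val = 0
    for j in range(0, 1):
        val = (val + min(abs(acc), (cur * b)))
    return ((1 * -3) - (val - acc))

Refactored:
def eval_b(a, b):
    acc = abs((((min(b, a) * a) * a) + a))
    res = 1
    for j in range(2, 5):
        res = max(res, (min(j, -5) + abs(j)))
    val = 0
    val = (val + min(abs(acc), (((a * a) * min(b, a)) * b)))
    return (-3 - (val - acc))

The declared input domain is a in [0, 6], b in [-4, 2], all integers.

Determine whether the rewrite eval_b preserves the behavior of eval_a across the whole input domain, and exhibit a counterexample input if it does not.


Although constant usage differs, statement counts differ, local variable names differ, arithmetic usage differs, loop structure differs, min/max/abs usage differs, 49/49 inputs agree.
verdict: equivalent


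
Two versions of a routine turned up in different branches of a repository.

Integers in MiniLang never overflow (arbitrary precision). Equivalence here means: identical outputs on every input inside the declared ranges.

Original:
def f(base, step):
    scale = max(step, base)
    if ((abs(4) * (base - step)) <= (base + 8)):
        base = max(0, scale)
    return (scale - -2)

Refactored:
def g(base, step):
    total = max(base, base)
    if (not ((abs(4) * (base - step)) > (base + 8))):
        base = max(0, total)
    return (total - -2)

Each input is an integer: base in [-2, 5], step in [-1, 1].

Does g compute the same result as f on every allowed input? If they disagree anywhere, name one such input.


At base=-2, step=-1: f gives 1, g gives 0.
verdict: not equivalent; witness: base=-2, step=-1


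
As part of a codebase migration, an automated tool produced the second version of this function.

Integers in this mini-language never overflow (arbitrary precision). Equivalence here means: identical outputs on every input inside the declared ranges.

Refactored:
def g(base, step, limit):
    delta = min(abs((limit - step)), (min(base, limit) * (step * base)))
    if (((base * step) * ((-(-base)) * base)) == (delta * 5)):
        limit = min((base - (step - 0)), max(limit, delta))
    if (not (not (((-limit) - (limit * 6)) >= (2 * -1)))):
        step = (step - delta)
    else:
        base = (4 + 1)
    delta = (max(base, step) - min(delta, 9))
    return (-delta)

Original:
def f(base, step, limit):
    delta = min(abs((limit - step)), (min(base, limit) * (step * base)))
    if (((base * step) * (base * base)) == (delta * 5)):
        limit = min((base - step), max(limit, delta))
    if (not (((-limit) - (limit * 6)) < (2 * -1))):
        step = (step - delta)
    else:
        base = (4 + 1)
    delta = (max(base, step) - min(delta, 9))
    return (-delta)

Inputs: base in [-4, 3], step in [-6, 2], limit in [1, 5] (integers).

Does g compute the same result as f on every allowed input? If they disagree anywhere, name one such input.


The two are interchangeable: boolean connective usage differs; arithmetic usage differs; comparison usage differs; constant usage differs, and every declared input agrees.
As a probe, take base=-3, step=-5, limit=3: f runs delta := -45 | (((base * step) * (base * base)) == (delta * 5)): false | (not (((-limit) - (limit * 6)) < (2 * -1))): false | base := 5 | delta := 50 | result -50; g runs delta := -45 | (((base * step) * ((-(-base)) * base)) == (delta * 5)): false | (not (not (((-limit) - (limit * 6)) >= (2 * -1)))): false | base := 5 | delta := 50 | result -50; both end at -50.
An exhaustive pass over the 360 declared inputs shows identical outputs.
verdict: equivalent


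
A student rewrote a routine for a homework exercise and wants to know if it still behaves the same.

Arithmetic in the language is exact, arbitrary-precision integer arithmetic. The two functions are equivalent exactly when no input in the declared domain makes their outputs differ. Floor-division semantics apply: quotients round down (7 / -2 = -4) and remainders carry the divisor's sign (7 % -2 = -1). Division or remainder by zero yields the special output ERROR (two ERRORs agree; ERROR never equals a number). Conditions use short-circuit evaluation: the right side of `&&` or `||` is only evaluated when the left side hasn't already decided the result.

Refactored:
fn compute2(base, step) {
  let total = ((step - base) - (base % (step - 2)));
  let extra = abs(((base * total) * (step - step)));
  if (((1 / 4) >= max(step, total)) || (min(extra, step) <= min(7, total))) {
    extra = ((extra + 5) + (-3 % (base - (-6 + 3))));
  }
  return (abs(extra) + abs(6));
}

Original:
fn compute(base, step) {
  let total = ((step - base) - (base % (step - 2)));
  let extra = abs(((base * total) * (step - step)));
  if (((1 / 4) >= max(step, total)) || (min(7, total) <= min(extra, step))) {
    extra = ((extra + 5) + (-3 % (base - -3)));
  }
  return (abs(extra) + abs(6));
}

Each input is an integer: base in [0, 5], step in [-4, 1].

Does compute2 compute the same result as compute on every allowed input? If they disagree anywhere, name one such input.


Evaluate both at base=0, step=1.
compute: total := 1 | extra := 0 | (((1 / 4) >= max(step, total)) || (min(7, total) <= min(extra, step))): false | result 6
compute2: total := 1 | extra := 0 | (((1 / 4) >= max(step, total)) || (min(extra, step) <= min(7, total))): true | extra := 5 | result 11
6 vs 11 — the two versions disagree here.
verdict: not equivalent; witness: base=0, step=1


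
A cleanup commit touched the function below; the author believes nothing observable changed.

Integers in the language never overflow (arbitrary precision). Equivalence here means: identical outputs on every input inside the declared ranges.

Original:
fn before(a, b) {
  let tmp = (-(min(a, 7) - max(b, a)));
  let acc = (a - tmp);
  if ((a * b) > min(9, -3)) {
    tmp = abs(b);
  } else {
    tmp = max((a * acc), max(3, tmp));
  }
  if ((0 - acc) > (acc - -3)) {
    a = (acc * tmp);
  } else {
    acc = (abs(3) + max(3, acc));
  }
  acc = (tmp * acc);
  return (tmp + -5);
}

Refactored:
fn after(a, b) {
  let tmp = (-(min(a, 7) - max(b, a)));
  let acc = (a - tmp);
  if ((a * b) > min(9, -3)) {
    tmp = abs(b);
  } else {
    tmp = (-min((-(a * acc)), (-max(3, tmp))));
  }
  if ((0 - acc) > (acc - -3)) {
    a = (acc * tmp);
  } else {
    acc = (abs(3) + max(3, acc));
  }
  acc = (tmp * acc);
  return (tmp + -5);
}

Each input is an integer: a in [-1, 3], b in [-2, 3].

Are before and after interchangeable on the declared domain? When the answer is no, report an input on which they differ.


The two versions differ — the changes include min/max/abs usage differs.
Tracing a=2, b=3: before: tmp = 1; acc = 1; ((a * b) > min(9, -3)) -> true; tmp = 3; ((0 - acc) > (acc - -3)) -> false; acc = 6; acc = 18; return -2 | after: tmp = 1; acc = 1; ((a * b) > min(9, -3)) -> true; tmp = 3; ((0 - acc) > (acc - -3)) -> false; acc = 6; acc = 18; return -2 — matching result -2.
An exhaustive pass over the 30 declared inputs shows identical outputs.
verdict: equivalent


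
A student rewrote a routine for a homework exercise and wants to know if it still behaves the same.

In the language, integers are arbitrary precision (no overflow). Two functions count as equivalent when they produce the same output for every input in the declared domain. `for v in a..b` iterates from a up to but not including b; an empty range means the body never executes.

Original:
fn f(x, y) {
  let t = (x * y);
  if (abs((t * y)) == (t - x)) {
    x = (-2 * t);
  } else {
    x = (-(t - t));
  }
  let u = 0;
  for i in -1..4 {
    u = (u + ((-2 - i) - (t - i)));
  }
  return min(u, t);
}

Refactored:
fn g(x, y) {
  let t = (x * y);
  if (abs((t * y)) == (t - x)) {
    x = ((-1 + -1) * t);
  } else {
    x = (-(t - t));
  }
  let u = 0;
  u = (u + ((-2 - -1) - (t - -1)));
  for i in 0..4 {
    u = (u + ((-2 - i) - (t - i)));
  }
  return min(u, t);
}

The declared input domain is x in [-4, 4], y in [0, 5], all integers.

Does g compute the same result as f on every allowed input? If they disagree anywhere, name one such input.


Although statement counts differ; also arithmetic usage differs; also constant usage differs; also loop structure differs, 54/54 inputs agree.
verdict: equivalent


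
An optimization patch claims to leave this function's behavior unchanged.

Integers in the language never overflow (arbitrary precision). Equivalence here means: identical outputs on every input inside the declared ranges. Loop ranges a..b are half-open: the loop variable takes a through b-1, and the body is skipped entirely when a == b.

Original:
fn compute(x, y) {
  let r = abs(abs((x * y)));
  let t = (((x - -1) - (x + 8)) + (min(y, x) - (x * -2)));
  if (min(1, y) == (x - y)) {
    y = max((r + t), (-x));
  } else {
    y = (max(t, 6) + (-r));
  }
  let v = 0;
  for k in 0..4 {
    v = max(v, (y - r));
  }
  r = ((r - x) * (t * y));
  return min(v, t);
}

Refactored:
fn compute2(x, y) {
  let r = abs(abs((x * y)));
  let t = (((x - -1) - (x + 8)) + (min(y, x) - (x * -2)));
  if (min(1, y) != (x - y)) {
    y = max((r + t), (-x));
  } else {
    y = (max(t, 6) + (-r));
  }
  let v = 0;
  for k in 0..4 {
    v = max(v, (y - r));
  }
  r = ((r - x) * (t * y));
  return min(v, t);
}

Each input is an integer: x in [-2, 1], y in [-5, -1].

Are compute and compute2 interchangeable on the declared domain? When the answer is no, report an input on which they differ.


The one real change (`(min(1, y) == (x - y))` became `(min(1, y) != (x - y))`) has no effect anywhere in the declared ranges; all 20 inputs agree.
verdict: equivalent


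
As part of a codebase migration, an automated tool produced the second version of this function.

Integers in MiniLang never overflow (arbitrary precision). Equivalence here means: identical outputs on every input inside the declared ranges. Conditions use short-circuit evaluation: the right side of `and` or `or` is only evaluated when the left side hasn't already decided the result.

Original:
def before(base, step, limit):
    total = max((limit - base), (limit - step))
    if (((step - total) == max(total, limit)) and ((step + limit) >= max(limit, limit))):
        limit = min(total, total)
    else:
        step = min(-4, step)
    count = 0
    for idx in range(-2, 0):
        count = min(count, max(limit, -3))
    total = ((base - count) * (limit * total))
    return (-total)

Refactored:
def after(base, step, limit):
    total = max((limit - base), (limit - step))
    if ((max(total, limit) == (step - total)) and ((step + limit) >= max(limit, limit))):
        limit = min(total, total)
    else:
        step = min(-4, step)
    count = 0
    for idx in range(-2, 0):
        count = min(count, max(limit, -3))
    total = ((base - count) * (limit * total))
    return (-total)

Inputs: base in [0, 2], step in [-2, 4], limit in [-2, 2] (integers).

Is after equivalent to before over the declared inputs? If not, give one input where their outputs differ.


Behavior is preserved: although same computation, different form, the outputs never diverge.
Tracing base=2, step=-1, limit=-2: before: total becomes -1; next (((step - total) == max(total, limit)) and ((step + limit) >= max(limit, limit))) evaluates to false; next step becomes -4; next count becomes 0; next at idx=-2:; next count becomes -2; next at idx=-1:; next count becomes -2; next total becomes 8; next final value -8 | after: total becomes -1; next ((max(total, limit) == (step - total)) and ((step + limit) >= max(limit, limit))) evaluates to false; next step becomes -4; next count becomes 0; next at idx=-2:; next count becomes -2; next at idx=-1:; next count becomes -2; next total becomes 8; next final value -8 — matching result -8.
Sweeping the whole domain (105 inputs) finds no disagreement.
verdict: equivalent


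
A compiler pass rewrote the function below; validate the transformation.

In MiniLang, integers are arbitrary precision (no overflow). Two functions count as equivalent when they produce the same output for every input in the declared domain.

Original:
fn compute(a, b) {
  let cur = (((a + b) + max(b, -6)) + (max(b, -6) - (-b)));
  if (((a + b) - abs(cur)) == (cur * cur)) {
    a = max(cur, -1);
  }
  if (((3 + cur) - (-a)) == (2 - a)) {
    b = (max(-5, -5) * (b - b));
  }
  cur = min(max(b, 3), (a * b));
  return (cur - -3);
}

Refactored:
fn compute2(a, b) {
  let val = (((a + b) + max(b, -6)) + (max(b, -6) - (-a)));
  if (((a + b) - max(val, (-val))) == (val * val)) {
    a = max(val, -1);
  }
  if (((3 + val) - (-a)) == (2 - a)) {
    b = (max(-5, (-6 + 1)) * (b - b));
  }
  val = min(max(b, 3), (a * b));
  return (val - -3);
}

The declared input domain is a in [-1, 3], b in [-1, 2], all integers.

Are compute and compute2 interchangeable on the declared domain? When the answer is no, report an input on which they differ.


There is a counterexample at a=-1, b=1: 2 on one side, 3 on the other.
compute: cur becomes 3; next (((a + b) - abs(cur)) == (cur * cur)) evaluates to false; next (((3 + cur) - (-a)) == (2 - a)) evaluates to false; next cur becomes -1; next final value 2
compute2: val becomes 1; next (((a + b) - max(val, (-val))) == (val * val)) evaluates to false; next (((3 + val) - (-a)) == (2 - a)) evaluates to true; next b becomes 0; next val becomes 0; next final value 3
verdict: not equivalent; witness: a=-1, b=1


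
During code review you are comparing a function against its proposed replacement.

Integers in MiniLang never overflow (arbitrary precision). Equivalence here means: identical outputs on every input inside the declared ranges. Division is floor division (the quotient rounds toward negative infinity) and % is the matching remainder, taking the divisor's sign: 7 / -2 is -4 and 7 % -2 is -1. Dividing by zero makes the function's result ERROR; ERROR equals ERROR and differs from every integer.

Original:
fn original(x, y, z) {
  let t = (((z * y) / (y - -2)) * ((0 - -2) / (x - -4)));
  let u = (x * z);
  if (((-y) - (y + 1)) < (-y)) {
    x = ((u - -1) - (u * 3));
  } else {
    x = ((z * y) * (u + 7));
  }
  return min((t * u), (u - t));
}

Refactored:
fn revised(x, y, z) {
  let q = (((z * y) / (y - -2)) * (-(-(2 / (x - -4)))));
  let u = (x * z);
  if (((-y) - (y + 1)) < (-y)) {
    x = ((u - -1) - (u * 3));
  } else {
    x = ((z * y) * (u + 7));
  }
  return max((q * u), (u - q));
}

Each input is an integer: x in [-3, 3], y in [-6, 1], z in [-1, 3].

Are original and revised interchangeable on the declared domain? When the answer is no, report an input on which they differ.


The rewrite breaks on x=-3, y=-6, z=-1, where the results are -12 and 7.
original: t = -4; u = 3; (((-y) - (y + 1)) < (-y)) -> false; x = 60; return -12
revised: q = -4; u = 3; (((-y) - (y + 1)) < (-y)) -> false; x = 60; return 7
verdict: not equivalent; witness: x=-3, y=-6, z=-1


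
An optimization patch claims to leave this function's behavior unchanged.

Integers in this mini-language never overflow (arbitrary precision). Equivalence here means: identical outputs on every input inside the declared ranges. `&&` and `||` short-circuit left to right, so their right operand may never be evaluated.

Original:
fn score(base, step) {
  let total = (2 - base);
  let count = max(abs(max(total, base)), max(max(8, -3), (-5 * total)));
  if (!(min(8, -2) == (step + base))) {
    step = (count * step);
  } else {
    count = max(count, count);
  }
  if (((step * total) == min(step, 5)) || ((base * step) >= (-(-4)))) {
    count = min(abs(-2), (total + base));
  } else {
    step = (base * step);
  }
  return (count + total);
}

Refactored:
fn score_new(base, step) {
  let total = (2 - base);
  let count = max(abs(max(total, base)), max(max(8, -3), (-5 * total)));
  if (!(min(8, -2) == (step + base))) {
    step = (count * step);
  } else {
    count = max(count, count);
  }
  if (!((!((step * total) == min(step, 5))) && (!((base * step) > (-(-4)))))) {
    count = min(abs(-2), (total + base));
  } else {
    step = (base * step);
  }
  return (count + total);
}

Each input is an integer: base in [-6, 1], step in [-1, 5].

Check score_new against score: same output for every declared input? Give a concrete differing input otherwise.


Equivalent. Although `((base * step) >= (-(-4)))` became `((base * step) > (-(-4)))`, no input in the stated domain can expose it.
An exhaustive pass over the 56 declared inputs shows identical outputs.
Spot check at base=-6, step=1 — score: total := 8 | count := 8 | (!(min(8, -2) == (step + base))): true | step := 8 | (((step * total) == min(step, 5)) || ((base * step) >= (-(-4)))): false | step := -48 | result 16. score_new: total := 8 | count := 8 | (!(min(8, -2) == (step + base))): true | step := 8 | (!((!((step * total) == min(step, 5))) && (!((base * step) > (-(-4)))))): false | step := -48 | result 16. Both give 16.
verdict: equivalent


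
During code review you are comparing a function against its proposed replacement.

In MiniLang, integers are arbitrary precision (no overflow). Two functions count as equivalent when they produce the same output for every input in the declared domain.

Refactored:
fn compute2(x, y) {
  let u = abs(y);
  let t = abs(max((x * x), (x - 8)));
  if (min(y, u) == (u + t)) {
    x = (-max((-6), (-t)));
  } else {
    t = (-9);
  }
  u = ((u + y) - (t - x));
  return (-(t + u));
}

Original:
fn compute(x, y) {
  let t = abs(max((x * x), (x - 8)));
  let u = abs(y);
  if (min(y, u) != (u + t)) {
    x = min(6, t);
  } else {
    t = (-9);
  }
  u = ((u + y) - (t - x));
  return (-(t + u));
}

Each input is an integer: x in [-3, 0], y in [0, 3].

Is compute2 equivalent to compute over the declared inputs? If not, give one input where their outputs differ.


There is a counterexample at x=-3, y=0: -6 on one side, 3 on the other.
compute: t := 9 | u := 0 | (min(y, u) != (u + t)): true | x := 6 | u := -3 | result -6
compute2: u := 0 | t := 9 | (min(y, u) == (u + t)): false | t := -9 | u := 6 | result 3
verdict: not equivalent; witness: x=-3, y=0


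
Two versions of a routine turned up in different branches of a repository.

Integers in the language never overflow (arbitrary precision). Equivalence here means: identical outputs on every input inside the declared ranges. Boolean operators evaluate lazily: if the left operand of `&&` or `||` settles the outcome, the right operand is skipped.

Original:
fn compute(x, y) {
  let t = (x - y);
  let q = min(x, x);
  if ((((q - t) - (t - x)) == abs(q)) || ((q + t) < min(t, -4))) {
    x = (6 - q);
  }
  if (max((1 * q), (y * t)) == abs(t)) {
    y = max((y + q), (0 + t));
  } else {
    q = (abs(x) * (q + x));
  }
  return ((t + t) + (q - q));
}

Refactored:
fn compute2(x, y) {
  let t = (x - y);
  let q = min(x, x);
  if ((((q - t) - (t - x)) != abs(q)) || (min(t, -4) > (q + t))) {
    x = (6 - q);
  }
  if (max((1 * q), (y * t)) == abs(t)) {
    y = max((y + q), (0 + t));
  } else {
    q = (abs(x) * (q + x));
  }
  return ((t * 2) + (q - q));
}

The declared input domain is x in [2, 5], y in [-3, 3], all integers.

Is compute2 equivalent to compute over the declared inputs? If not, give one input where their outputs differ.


Equivalent. The suspicious edit (`(((q - t) - (t - x)) == abs(q))` became `(((q - t) - (t - x)) != abs(q))`) never changes the result for any input inside the declared domain.
Across all 28 domain points the two functions coincide.
One worked example (x=3, y=1) — compute: t := 2 | q := 3 | ((((q - t) - (t - x)) == abs(q)) || ((q + t) < min(t, -4))): false | (max((1 * q), (y * t)) == abs(t)): false | q := 18 | result 4; compute2: t := 2 | q := 3 | ((((q - t) - (t - x)) != abs(q)) || (min(t, -4) > (q + t))): true | x := 3 | (max((1 * q), (y * t)) == abs(t)): false | q := 18 | result 4; agreement on 4.
verdict: equivalent


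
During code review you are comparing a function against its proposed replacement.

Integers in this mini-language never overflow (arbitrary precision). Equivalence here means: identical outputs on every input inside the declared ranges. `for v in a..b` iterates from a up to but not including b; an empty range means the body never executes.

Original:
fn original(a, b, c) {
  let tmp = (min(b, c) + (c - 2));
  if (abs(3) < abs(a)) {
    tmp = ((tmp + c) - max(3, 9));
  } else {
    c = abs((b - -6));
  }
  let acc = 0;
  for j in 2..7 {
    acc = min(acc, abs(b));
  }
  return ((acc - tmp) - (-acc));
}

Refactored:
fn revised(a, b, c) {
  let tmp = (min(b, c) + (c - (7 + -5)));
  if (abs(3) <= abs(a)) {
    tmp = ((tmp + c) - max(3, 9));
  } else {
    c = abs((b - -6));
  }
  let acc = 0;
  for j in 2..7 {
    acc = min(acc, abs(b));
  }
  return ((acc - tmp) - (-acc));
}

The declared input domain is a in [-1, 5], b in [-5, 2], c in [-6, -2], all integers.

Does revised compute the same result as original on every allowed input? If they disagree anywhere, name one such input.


Not equivalent: a=3, b=-5, c=-6 separates them (14 vs 29).
original: tmp = -14; (abs(3) < abs(a)) -> false; c = 1; acc = 0; [j=2]; acc = 0; [j=3]; acc = 0; [j=4]; acc = 0; [j=5]; acc = 0; [j=6]; acc = 0; return 14
revised: tmp = -14; (abs(3) <= abs(a)) -> true; tmp = -29; acc = 0; [j=2]; acc = 0; [j=3]; acc = 0; [j=4]; acc = 0; [j=5]; acc = 0; [j=6]; acc = 0; return 29
verdict: not equivalent; witness: a=3, b=-5, c=-6


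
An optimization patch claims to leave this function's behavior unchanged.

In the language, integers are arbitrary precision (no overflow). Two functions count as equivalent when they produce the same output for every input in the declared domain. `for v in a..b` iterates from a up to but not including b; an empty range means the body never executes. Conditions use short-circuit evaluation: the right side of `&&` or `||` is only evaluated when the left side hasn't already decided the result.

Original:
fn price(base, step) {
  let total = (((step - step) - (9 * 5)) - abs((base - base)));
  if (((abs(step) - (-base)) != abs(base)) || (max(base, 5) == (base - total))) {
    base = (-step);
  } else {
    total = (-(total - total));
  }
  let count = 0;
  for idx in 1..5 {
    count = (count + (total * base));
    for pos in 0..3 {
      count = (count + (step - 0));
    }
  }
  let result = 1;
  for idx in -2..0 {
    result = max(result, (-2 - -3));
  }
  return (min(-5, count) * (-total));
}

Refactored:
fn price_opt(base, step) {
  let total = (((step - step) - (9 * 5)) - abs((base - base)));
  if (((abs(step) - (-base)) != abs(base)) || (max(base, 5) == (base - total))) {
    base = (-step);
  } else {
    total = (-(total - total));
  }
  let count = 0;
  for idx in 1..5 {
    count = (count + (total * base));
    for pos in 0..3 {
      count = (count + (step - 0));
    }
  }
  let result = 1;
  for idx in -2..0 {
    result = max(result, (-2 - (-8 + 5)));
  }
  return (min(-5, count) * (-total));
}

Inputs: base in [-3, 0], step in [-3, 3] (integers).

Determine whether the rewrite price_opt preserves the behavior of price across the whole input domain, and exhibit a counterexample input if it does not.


The two are interchangeable: arithmetic usage differs; constant usage differs, and every declared input agrees.
Spot check at base=-3, step=-1 — price: total := -45 | (((abs(step) - (-base)) != abs(base)) || (max(base, 5) == (base - total))): true | base := 1 | count := 0 | iter idx=1: | count := -45 | iter pos=0: | count := -46 | iter pos=1: | count := -47 | iter pos=2: | count := -48 | iter idx=2: | count := -93 | iter pos=0: | count := -94 | iter pos=1: | count := -95 | iter pos=2: | count := -96 | iter idx=3: | count := -141 | iter pos=0: | count := -142 | iter pos=1: | count := -143 | iter pos=2: | count := -144 | iter idx=4: | count := -189 | iter pos=0: | count := -190 | iter pos=1: | count := -191 | iter pos=2: | count := -192 | result := 1 | iter idx=-2: | result := 1 | iter idx=-1: | result := 1 | result -8640. price_opt: total := -45 | (((abs(step) - (-base)) != abs(base)) || (max(base, 5) == (base - total))): true | base := 1 | count := 0 | iter idx=1: | count := -45 | iter pos=0: | count := -46 | iter pos=1: | count := -47 | iter pos=2: | count := -48 | iter idx=2: | count := -93 | iter pos=0: | count := -94 | iter pos=1: | count := -95 | iter pos=2: | count := -96 | iter idx=3: | count := -141 | iter pos=0: | count := -142 | iter pos=1: | count := -143 | iter pos=2: | count := -144 | iter idx=4: | count := -189 | iter pos=0: | count := -190 | iter pos=1: | count := -191 | iter pos=2: | count := -192 | result := 1 | iter idx=-2: | result := 1 | iter idx=-1: | result := 1 | result -8640. Both give -8640.
Sweeping the whole domain (28 inputs) finds no disagreement.
verdict: equivalent


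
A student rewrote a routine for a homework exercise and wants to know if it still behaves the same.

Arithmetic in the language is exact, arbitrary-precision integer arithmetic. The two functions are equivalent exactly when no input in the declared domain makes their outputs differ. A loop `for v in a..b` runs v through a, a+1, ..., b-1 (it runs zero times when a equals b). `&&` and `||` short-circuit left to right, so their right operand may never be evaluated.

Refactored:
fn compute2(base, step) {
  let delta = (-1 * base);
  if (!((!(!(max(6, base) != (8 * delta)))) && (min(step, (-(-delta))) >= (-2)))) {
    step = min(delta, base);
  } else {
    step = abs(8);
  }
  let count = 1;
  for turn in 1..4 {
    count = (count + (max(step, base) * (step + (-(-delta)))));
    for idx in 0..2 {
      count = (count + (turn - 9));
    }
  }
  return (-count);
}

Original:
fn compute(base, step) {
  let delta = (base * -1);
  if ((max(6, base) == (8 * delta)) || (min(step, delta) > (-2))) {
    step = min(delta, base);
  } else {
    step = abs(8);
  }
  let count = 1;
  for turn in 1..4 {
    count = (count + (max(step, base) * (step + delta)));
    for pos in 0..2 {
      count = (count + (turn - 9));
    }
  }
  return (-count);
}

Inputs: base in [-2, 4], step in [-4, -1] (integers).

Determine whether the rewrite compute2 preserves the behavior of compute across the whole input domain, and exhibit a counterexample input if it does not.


At base=-2, step=-4: compute gives -199, compute2 gives 41.
verdict: not equivalent; witness: base=-2, step=-4


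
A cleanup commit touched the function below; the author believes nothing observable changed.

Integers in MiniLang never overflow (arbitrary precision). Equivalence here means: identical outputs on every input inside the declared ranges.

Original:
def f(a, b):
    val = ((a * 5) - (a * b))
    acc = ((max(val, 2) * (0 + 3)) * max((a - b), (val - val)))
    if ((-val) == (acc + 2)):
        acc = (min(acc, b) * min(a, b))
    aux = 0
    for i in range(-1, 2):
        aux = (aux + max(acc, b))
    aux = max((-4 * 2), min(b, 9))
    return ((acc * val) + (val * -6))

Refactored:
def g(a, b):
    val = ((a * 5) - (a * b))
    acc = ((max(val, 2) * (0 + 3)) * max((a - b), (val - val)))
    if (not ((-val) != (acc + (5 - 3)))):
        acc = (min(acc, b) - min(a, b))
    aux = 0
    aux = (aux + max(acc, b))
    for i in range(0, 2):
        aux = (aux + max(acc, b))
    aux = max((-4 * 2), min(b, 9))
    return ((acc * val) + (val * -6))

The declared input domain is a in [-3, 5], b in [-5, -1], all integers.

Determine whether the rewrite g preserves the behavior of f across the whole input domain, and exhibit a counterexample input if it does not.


There is a counterexample at a=-2, b=-5: -380 on one side, 120 on the other.
f: val = -20; acc = 18; ((-val) == (acc + 2)) -> true; acc = 25; aux = 0; [i=-1]; aux = 25; [i=0]; aux = 50; [i=1]; aux = 75; aux = -5; return -380
g: val = -20; acc = 18; (not ((-val) != (acc + (5 - 3)))) -> true; acc = 0; aux = 0; aux = 0; [i=0]; aux = 0; [i=1]; aux = 0; aux = -5; return 120
verdict: not equivalent; witness: a=-2, b=-5


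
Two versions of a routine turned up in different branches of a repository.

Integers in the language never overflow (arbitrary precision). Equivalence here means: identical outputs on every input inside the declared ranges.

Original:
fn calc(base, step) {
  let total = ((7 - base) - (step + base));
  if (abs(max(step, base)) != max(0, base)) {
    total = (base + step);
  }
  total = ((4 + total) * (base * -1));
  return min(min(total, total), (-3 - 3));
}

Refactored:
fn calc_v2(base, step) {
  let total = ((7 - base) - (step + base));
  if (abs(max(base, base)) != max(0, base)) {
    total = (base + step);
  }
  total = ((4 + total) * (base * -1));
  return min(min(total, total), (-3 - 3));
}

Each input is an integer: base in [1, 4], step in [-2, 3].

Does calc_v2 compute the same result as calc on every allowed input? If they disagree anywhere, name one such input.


Input base=1, step=3: -8 from calc versus -6 from calc_v2.
verdict: not equivalent; witness: base=1, step=3


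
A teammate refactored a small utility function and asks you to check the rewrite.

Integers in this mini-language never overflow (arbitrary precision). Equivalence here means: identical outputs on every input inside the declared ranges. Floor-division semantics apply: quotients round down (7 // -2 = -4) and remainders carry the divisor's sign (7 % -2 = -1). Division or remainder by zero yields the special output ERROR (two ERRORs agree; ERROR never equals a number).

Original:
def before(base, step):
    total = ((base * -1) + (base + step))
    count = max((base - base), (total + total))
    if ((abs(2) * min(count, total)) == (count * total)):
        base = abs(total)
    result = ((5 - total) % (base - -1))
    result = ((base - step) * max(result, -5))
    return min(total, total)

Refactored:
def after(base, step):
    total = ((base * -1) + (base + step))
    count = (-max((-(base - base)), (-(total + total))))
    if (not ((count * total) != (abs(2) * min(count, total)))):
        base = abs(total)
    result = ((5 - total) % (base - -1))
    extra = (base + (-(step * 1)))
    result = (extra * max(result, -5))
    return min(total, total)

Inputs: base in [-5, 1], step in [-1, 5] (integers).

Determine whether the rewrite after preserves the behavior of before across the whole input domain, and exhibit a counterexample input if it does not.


Evaluate both at base=-1, step=2.
before: total = 2; count = 4; ((abs(2) * min(count, total)) == (count * total)) -> false; division by zero -> ERROR
after: total = 2; count = 0; (not ((count * total) != (abs(2) * min(count, total)))) -> true; base = 2; result = 0; extra = 0; result = 0; return 2
ERROR != 2, so the rewrite changes behavior.
verdict: not equivalent; witness: base=-1, step=2


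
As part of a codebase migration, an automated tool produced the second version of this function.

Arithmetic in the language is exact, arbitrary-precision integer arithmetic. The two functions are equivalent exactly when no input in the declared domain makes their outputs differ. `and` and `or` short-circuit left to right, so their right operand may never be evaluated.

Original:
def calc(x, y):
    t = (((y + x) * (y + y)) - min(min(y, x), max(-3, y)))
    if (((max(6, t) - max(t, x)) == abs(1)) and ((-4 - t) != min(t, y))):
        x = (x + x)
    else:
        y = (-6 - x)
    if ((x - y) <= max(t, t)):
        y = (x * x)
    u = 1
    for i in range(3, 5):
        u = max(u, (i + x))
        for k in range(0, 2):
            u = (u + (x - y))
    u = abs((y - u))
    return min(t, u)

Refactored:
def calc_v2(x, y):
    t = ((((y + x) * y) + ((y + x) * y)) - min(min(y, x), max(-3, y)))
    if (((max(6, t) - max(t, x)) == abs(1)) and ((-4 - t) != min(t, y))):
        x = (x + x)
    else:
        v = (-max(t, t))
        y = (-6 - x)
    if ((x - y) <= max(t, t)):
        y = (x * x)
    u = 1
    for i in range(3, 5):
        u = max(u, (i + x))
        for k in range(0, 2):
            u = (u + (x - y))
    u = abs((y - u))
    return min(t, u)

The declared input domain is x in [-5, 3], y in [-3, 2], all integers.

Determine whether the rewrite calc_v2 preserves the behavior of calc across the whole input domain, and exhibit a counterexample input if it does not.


Behavior is preserved: although min/max/abs usage differs; also statement counts differ; also local variable names differ; also arithmetic usage differs, the outputs never diverge.
As a probe, take x=2, y=0: calc runs t becomes 0; next (((max(6, t) - max(t, x)) == abs(1)) and ((-4 - t) != min(t, y))) evaluates to false; next y becomes -8; next ((x - y) <= max(t, t)) evaluates to false; next u becomes 1; next at i=3:; next u becomes 5; next at k=0:; next u becomes 15; next at k=1:; next u becomes 25; next at i=4:; next u becomes 25; next at k=0:; next u becomes 35; next at k=1:; next u becomes 45; next u becomes 53; next final value 0; calc_v2 runs t becomes 0; next (((max(6, t) - max(t, x)) == abs(1)) and ((-4 - t) != min(t, y))) evaluates to false; next v becomes 0; next y becomes -8; next ((x - y) <= max(t, t)) evaluates to false; next u becomes 1; next at i=3:; next u becomes 5; next at k=0:; next u becomes 15; next at k=1:; next u becomes 25; next at i=4:; next u becomes 25; next at k=0:; next u becomes 35; next at k=1:; next u becomes 45; next u becomes 53; next final value 0; both end at 0.
An exhaustive pass over the 54 declared inputs shows identical outputs.
verdict: equivalent


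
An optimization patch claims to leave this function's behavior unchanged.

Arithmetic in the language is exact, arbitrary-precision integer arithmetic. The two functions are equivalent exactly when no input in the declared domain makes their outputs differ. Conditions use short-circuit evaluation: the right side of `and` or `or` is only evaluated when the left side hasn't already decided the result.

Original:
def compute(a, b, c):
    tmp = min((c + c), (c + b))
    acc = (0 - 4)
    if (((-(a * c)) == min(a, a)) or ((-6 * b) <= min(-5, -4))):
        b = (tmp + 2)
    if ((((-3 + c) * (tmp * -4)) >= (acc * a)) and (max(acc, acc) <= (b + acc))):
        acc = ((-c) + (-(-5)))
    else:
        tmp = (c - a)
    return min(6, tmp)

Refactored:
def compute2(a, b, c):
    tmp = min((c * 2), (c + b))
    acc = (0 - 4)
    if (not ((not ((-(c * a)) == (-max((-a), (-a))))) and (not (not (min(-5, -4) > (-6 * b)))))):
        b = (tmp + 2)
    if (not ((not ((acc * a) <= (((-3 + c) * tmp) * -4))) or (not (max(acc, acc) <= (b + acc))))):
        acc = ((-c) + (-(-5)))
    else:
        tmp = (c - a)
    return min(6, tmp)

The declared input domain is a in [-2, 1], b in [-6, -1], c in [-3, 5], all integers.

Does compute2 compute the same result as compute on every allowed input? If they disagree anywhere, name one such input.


Try a=-2, b=-6, c=4.
compute: tmp = -2; acc = -4; (((-(a * c)) == min(a, a)) or ((-6 * b) <= min(-5, -4))) -> false; ((((-3 + c) * (tmp * -4)) >= (acc * a)) and (max(acc, acc) <= (b + acc))) -> false; tmp = 6; return 6
compute2: tmp = -2; acc = -4; (not ((not ((-(c * a)) == (-max((-a), (-a))))) and (not (not (min(-5, -4) > (-6 * b)))))) -> true; b = 0; (not ((not ((acc * a) <= (((-3 + c) * tmp) * -4))) or (not (max(acc, acc) <= (b + acc))))) -> true; acc = 1; return -2
6 and -2 differ, so these are not the same function on this domain.
verdict: not equivalent; witness: a=-2, b=-6, c=4


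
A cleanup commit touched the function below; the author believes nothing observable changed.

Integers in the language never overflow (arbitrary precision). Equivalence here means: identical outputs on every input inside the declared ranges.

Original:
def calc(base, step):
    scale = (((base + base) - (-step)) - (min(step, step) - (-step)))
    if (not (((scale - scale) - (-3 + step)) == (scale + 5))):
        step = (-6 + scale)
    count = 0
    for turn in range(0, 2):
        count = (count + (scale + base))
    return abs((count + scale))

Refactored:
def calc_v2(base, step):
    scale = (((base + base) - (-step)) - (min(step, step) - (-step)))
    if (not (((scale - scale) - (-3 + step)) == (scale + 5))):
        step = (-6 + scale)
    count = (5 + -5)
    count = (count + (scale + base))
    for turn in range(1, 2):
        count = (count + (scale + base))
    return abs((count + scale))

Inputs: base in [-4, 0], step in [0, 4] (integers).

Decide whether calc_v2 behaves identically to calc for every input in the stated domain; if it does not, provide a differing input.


Equivalent — the differences include constant usage differs, plus loop structure differs, plus arithmetic usage differs, plus statement counts differ, yet no declared input distinguishes the two.
One worked example (base=-3, step=3) — calc: scale = -9; (not (((scale - scale) - (-3 + step)) == (scale + 5))) -> true; step = -15; count = 0; [turn=0]; count = -12; [turn=1]; count = -24; return 33; calc_v2: scale = -9; (not (((scale - scale) - (-3 + step)) == (scale + 5))) -> true; step = -15; count = 0; count = -12; [turn=1]; count = -24; return 33; agreement on 33.
Across all 25 domain points the two functions coincide.
verdict: equivalent
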